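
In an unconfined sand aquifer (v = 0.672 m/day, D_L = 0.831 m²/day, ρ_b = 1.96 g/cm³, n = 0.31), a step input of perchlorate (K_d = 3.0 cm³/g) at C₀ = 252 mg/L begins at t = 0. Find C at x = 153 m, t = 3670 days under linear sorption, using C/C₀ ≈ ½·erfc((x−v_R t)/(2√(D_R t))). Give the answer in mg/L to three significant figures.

11.5 mg/L

Retardation factor R = 1 + ρ_b·K_d/n = 1 + 1.96 × 3.0/0.31 = 19.97.
Sorption retards both mechanisms: v_R = v/R = 0.03365 m/day, D_R = D/R = 0.04161 m²/day.
v_R·t = 0.03365 × 3670 = 123.4955 m; 2√(D_R t) = 24.72 m; argument = (153 − 123.4955)/24.72 = 1.194.
C = C₀ × ½·erfc(1.194) = 252 × 0.04565 = 11.5 mg/L.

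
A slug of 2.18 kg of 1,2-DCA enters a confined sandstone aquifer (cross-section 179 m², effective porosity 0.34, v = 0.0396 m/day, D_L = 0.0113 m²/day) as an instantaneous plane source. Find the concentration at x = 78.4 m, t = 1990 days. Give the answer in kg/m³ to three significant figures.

0.00213 kg/m³

For an instantaneous plane source, C(x,t) = M/(n_e·A·√(4πDt)) · exp(−(x−vt)²/(4Dt)), with n_e·A the pore (flow) area.
Plume center vt = 0.0396 × 1990 = 78.804 m, so the well at 78.4 m is 0.404 m upgradient of the peak.
√(4πDt) = 16.81 m, giving peak height M/(n_e·A·√(4πDt)) = 2.18/(0.34 × 179 × 16.81) = 0.002131 kg/m³.
(x−vt)²/(4Dt) = (-0.404)²/(4 × 0.0113 × 1990) = 0.001815; exp(−0.001815) = 0.9982.
C = 0.002131 × 0.9982 = 0.00213 kg/m³.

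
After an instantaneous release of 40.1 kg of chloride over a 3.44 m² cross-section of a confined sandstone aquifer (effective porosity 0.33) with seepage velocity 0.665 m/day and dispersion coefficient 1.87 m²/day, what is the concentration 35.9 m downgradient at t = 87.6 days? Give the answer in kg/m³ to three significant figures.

For an instantaneous plane source, C(x,t) = M/(n_e·A·√(4πDt)) · exp(−(x−vt)²/(4Dt)), with n_e·A the pore (flow) area.
Plume center vt = 0.665 × 87.6 = 58.254 m, so the well at 35.9 m is 22.354 m upgradient of the peak.
√(4πDt) = 45.37 m, giving peak height M/(n_e·A·√(4πDt)) = 40.1/(0.33 × 3.44 × 45.37) = 0.7786 kg/m³.
(x−vt)²/(4Dt) = (-22.354)²/(4 × 1.87 × 87.6) = 0.7626; exp(−0.7626) = 0.4665.
C = 0.7786 × 0.4665 = 0.363 kg/m³.

0.363 kg/m³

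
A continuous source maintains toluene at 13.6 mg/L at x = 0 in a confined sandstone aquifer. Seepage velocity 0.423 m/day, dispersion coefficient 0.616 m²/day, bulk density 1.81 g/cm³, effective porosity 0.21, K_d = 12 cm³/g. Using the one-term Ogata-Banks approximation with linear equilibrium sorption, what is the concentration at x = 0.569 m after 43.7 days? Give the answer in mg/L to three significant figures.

Retardation factor R = 1 + ρ_b·K_d/n = 1 + 1.81 × 12/0.21 = 104.4.
Sorption retards both mechanisms: v_R = v/R = 0.004052 m/day, D_R = D/R = 0.005900 m²/day.
v_R·t = 0.004052 × 43.7 = 0.1770724 m; 2√(D_R t) = 1.016 m; argument = (0.569 − 0.1770724)/1.016 = 0.3858.
C = C₀ × ½·erfc(0.3858) = 13.6 × 0.2927 = 3.98 mg/L.

3.98 mg/L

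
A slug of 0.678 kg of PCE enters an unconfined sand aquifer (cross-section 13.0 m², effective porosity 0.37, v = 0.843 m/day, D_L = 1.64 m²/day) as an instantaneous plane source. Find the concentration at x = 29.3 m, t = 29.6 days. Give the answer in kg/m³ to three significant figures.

0.00518 kg/m³

For an instantaneous plane source, C(x,t) = M/(n_e·A·√(4πDt)) · exp(−(x−vt)²/(4Dt)), with n_e·A the pore (flow) area.
Plume center vt = 0.843 × 29.6 = 24.9528 m, so the well at 29.3 m is 4.3472 m downgradient of the peak.
√(4πDt) = 24.70 m, giving peak height M/(n_e·A·√(4πDt)) = 0.678/(0.37 × 13.0 × 24.70) = 0.005707 kg/m³.
(x−vt)²/(4Dt) = (4.3472)²/(4 × 1.64 × 29.6) = 0.09732; exp(−0.09732) = 0.9073.
C = 0.005707 × 0.9073 = 0.00518 kg/m³.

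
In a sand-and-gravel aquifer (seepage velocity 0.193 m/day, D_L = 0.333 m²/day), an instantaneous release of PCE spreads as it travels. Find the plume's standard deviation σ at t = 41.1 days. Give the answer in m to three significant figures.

5.23 m

Dispersive spreading gives a Gaussian with σ² = 2Dt; advection only shifts the center.
σ = √(2 × 0.333 × 41.1) = 5.23 m.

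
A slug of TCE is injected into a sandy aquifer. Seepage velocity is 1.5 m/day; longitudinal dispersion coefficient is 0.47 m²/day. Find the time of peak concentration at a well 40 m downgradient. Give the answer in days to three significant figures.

For the 1D instantaneous-source solution, setting ∂C/∂t = 0 at fixed x gives v²t² + 2Dt − x² = 0, so t = (√(D² + v²x²) − D)/v².
√(D² + v²x²) = √(0.47² + 1.5² × 40²) = 60.00; v² = 2.25.
t = (60.00 − 0.47)/2.25 = 26.5 days (vs. the pure-advection estimate x/v = 26.7 d).

26.5 days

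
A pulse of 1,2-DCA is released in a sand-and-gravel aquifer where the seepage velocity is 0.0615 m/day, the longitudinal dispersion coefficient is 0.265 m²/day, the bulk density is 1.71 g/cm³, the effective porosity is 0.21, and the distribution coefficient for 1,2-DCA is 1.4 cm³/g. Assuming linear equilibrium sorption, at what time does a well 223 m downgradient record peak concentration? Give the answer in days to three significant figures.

44100 days

Retardation factor R = 1 + ρ_b·K_d/n = 1 + 1.71 × 1.4/0.21 = 12.40.
Sorption retards both mechanisms: v_R = v/R = 0.004960 m/day, D_R = D/R = 0.02137 m²/day.
Peak time from v_R²t² + 2D_R t − x² = 0: t = (√(D_R² + v_R²x²) − D_R)/v_R².
√(D_R² + v_R²x²) = √(0.02137² + 0.004960² × 223²) = 1.106; v_R² = 2.460e-05.
t = (1.106 − 0.02137)/2.460e-05 = 44100 days.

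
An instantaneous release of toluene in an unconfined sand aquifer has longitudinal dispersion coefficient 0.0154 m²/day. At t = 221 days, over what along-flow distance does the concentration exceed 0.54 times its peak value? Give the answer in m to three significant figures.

The plume is Gaussian with σ = √(2Dt) = √(2 × 0.0154 × 221) = 2.609 m.
C/C_peak = exp(−Δx²/(2σ²)) = 0.54 ⇒ Δx = σ·√(−2 ln 0.54) = 2.609 × 1.110 = 2.896 m.
Width = 2Δx = 5.79 m.

5.79 m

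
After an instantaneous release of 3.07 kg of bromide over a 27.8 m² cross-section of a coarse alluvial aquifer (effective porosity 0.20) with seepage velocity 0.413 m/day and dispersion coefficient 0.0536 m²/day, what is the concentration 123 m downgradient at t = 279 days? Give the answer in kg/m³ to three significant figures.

0.0147 kg/m³

For an instantaneous plane source, C(x,t) = M/(n_e·A·√(4πDt)) · exp(−(x−vt)²/(4Dt)), with n_e·A the pore (flow) area.
Plume center vt = 0.413 × 279 = 115.227 m, so the well at 123 m is 7.773 m downgradient of the peak.
√(4πDt) = 13.71 m, giving peak height M/(n_e·A·√(4πDt)) = 3.07/(0.20 × 27.8 × 13.71) = 0.04027 kg/m³.
(x−vt)²/(4Dt) = (7.773)²/(4 × 0.0536 × 279) = 1.010; exp(−1.010) = 0.3642.
C = 0.04027 × 0.3642 = 0.0147 kg/m³.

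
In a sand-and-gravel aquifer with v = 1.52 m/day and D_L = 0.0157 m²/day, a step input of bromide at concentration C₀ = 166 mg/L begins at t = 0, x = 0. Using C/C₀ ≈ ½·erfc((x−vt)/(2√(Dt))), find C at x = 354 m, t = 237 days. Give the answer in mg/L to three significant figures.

164 mg/L

For a continuous step input, C/C₀ ≈ ½·erfc((x−vt)/(2√(Dt))).
vt = 1.52 × 237 = 360.24 m and 2√(Dt) = 2√(0.0157 × 237) = 3.858 m.
Argument (x−vt)/(2√(Dt)) = (354 − 360.24)/3.858 = -1.617; ½·erfc(-1.617) = 0.9889.
C = 166 × 0.9889 = 164 mg/L.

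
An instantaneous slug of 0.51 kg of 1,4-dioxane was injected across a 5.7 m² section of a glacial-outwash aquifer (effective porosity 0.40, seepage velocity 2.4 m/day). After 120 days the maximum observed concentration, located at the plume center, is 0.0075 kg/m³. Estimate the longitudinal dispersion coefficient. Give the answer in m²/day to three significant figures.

At the plume center C_max = M/(n_e·A·√(4πDt)), so D = M²/(4πt·(n_e·A·C_max)²).
n_e·A·C_max = 0.40 × 5.7 × 0.0075 = 0.01710 kg/m.
D = 0.51²/(4π × 120 × 0.01710²) = 0.590 m²/day.

0.590 m²/day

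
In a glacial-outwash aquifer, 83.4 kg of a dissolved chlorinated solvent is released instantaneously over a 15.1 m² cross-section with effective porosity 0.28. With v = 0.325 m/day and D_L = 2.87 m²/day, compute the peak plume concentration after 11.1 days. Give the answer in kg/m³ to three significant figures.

The peak of an instantaneous 1D plume sits at x = vt; there the Gaussian factor is 1 and C_max = M/(n_e·A·√(4πDt)), where n_e·A is the pore area the mass is dissolved in.
√(4πDt) = √(4π × 2.87 × 11.1) = 20.01 m, so C_max = 83.4/(0.28 × 15.1 × 20.01) = 0.986 kg/m³.

0.986 kg/m³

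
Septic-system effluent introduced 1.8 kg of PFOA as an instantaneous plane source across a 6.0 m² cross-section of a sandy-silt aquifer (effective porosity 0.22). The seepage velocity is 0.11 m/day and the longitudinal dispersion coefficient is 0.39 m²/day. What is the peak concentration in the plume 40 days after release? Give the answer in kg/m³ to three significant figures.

0.0974 kg/m³

The peak of an instantaneous 1D plume sits at x = vt; there the Gaussian factor is 1 and C_max = M/(n_e·A·√(4πDt)), where n_e·A is the pore area the mass is dissolved in.
√(4πDt) = √(4π × 0.39 × 40) = 14.00 m, so C_max = 1.8/(0.22 × 6.0 × 14.00) = 0.0974 kg/m³.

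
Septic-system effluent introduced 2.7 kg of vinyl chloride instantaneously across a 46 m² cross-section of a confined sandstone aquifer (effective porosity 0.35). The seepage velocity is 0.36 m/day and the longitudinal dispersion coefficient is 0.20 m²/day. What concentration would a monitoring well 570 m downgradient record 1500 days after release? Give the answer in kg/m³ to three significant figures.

For an instantaneous plane source, C(x,t) = M/(n_e·A·√(4πDt)) · exp(−(x−vt)²/(4Dt)), with n_e·A the pore (flow) area.
Plume center vt = 0.36 × 1500 = 540 m, so the well at 570 m is 30 m downgradient of the peak.
√(4πDt) = 61.40 m, giving peak height M/(n_e·A·√(4πDt)) = 2.7/(0.35 × 46 × 61.40) = 0.002731 kg/m³.
(x−vt)²/(4Dt) = (30)²/(4 × 0.20 × 1500) = 0.7500; exp(−0.7500) = 0.4724.
C = 0.002731 × 0.4724 = 0.00129 kg/m³.

0.00129 kg/m³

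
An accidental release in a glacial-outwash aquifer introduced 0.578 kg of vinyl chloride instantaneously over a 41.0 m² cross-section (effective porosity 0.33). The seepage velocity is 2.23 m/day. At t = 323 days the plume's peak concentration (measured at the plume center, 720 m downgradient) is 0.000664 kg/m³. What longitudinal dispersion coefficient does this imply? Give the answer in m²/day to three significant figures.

At the plume center C_max = M/(n_e·A·√(4πDt)), so D = M²/(4πt·(n_e·A·C_max)²).
n_e·A·C_max = 0.33 × 41.0 × 0.000664 = 0.008984 kg/m.
D = 0.578²/(4π × 323 × 0.008984²) = 1.02 m²/day.

1.02 m²/day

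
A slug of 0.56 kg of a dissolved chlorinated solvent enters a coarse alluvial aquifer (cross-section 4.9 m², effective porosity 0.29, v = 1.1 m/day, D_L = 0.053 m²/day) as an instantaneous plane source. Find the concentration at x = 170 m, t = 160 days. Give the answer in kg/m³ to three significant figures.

0.0132 kg/m³

For an instantaneous plane source, C(x,t) = M/(n_e·A·√(4πDt)) · exp(−(x−vt)²/(4Dt)), with n_e·A the pore (flow) area.
Plume center vt = 1.1 × 160 = 176 m, so the well at 170 m is 6 m upgradient of the peak.
√(4πDt) = 10.32 m, giving peak height M/(n_e·A·√(4πDt)) = 0.56/(0.29 × 4.9 × 10.32) = 0.03819 kg/m³.
(x−vt)²/(4Dt) = (-6)²/(4 × 0.053 × 160) = 1.061; exp(−1.061) = 0.3461.
C = 0.03819 × 0.3461 = 0.0132 kg/m³.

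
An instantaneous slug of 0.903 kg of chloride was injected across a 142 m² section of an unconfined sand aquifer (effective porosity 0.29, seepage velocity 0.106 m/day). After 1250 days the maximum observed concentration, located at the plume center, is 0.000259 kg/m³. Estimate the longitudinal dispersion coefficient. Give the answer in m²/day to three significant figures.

0.456 m²/day

At the plume center C_max = M/(n_e·A·√(4πDt)), so D = M²/(4πt·(n_e·A·C_max)²).
n_e·A·C_max = 0.29 × 142 × 0.000259 = 0.01067 kg/m.
D = 0.903²/(4π × 1250 × 0.01067²) = 0.456 m²/day.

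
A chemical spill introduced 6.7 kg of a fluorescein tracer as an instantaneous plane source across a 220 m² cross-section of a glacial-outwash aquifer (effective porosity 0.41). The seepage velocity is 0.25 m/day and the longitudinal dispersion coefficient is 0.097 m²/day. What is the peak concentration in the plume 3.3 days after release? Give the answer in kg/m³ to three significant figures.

0.0370 kg/m³

The peak of an instantaneous 1D plume sits at x = vt; there the Gaussian factor is 1 and C_max = M/(n_e·A·√(4πDt)), where n_e·A is the pore area the mass is dissolved in.
√(4πDt) = √(4π × 0.097 × 3.3) = 2.006 m, so C_max = 6.7/(0.41 × 220 × 2.006) = 0.0370 kg/m³.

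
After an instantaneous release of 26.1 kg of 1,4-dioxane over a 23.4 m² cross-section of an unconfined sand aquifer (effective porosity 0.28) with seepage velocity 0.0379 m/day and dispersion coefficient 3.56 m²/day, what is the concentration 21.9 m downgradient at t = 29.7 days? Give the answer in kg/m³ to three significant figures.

0.0394 kg/m³

For an instantaneous plane source, C(x,t) = M/(n_e·A·√(4πDt)) · exp(−(x−vt)²/(4Dt)), with n_e·A the pore (flow) area.
Plume center vt = 0.0379 × 29.7 = 1.12563 m, so the well at 21.9 m is 20.77437 m downgradient of the peak.
√(4πDt) = 36.45 m, giving peak height M/(n_e·A·√(4πDt)) = 26.1/(0.28 × 23.4 × 36.45) = 0.1093 kg/m³.
(x−vt)²/(4Dt) = (20.77437)²/(4 × 3.56 × 29.7) = 1.020; exp(−1.020) = 0.3606.
C = 0.1093 × 0.3606 = 0.0394 kg/m³.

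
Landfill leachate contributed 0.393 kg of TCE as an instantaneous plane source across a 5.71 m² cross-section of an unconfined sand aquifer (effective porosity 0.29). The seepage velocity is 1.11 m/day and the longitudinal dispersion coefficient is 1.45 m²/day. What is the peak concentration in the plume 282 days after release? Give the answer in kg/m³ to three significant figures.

The peak of an instantaneous 1D plume sits at x = vt; there the Gaussian factor is 1 and C_max = M/(n_e·A·√(4πDt)), where n_e·A is the pore area the mass is dissolved in.
√(4πDt) = √(4π × 1.45 × 282) = 71.68 m, so C_max = 0.393/(0.29 × 5.71 × 71.68) = 0.00331 kg/m³.

0.00331 kg/m³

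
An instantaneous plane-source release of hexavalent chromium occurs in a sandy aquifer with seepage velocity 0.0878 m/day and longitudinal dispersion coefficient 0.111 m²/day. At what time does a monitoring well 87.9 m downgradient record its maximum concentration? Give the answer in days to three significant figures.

987 days

For the 1D instantaneous-source solution, setting ∂C/∂t = 0 at fixed x gives v²t² + 2Dt − x² = 0, so t = (√(D² + v²x²) − D)/v².
√(D² + v²x²) = √(0.111² + 0.0878² × 87.9²) = 7.718; v² = 0.00770884.
t = (7.718 − 0.111)/0.00770884 = 987 days (vs. the pure-advection estimate x/v = 1000 d).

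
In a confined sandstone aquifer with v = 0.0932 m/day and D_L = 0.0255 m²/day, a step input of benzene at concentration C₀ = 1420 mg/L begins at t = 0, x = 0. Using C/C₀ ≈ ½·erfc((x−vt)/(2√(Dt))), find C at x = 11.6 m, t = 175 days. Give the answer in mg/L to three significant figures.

1340 mg/L

For a continuous step input, C/C₀ ≈ ½·erfc((x−vt)/(2√(Dt))).
vt = 0.0932 × 175 = 16.31 m and 2√(Dt) = 2√(0.0255 × 175) = 4.225 m.
Argument (x−vt)/(2√(Dt)) = (11.6 − 16.31)/4.225 = -1.115; ½·erfc(-1.115) = 0.9426.
C = 1420 × 0.9426 = 1340 mg/L.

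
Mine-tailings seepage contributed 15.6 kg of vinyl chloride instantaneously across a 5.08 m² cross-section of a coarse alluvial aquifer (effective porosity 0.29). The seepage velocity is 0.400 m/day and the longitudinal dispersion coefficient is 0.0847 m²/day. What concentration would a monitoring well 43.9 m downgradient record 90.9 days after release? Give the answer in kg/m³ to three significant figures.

0.170 kg/m³

For an instantaneous plane source, C(x,t) = M/(n_e·A·√(4πDt)) · exp(−(x−vt)²/(4Dt)), with n_e·A the pore (flow) area.
Plume center vt = 0.400 × 90.9 = 36.36 m, so the well at 43.9 m is 7.54 m downgradient of the peak.
√(4πDt) = 9.836 m, giving peak height M/(n_e·A·√(4πDt)) = 15.6/(0.29 × 5.08 × 9.836) = 1.077 kg/m³.
(x−vt)²/(4Dt) = (7.54)²/(4 × 0.0847 × 90.9) = 1.846; exp(−1.846) = 0.1579.
C = 1.077 × 0.1579 = 0.170 kg/m³.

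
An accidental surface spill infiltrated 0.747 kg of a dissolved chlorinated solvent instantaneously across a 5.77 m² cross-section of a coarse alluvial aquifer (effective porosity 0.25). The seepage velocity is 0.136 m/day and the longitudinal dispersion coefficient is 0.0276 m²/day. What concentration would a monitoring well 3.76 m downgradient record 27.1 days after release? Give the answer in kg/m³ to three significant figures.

0.169 kg/m³

For an instantaneous plane source, C(x,t) = M/(n_e·A·√(4πDt)) · exp(−(x−vt)²/(4Dt)), with n_e·A the pore (flow) area.
Plume center vt = 0.136 × 27.1 = 3.6856 m, so the well at 3.76 m is 0.0744 m downgradient of the peak.
√(4πDt) = 3.066 m, giving peak height M/(n_e·A·√(4πDt)) = 0.747/(0.25 × 5.77 × 3.066) = 0.1689 kg/m³.
(x−vt)²/(4Dt) = (0.0744)²/(4 × 0.0276 × 27.1) = 0.001850; exp(−0.001850) = 0.9982.
C = 0.1689 × 0.9982 = 0.169 kg/m³.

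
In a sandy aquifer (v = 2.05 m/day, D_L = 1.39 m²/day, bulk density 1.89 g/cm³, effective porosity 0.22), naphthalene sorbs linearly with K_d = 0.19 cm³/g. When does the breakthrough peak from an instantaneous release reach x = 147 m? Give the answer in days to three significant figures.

Retardation factor R = 1 + ρ_b·K_d/n = 1 + 1.89 × 0.19/0.22 = 2.632.
Sorption retards both mechanisms: v_R = v/R = 0.7789 m/day, D_R = D/R = 0.5281 m²/day.
Peak time from v_R²t² + 2D_R t − x² = 0: t = (√(D_R² + v_R²x²) − D_R)/v_R².
√(D_R² + v_R²x²) = √(0.5281² + 0.7789² × 147²) = 114.5; v_R² = 0.6067.
t = (114.5 − 0.5281)/0.6067 = 188 days.

188 days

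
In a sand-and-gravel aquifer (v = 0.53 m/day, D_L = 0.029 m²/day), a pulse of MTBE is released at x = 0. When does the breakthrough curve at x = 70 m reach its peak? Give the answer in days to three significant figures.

132 days

For the 1D instantaneous-source solution, setting ∂C/∂t = 0 at fixed x gives v²t² + 2Dt − x² = 0, so t = (√(D² + v²x²) − D)/v².
√(D² + v²x²) = √(0.029² + 0.53² × 70²) = 37.10; v² = 0.2809.
t = (37.10 − 0.029)/0.2809 = 132 days (vs. the pure-advection estimate x/v = 132 d).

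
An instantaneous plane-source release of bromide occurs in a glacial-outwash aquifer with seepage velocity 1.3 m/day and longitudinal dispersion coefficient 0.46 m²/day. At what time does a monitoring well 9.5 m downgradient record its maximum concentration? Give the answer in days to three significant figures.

For the 1D instantaneous-source solution, setting ∂C/∂t = 0 at fixed x gives v²t² + 2Dt − x² = 0, so t = (√(D² + v²x²) − D)/v².
√(D² + v²x²) = √(0.46² + 1.3² × 9.5²) = 12.36; v² = 1.69.
t = (12.36 − 0.46)/1.69 = 7.04 days (vs. the pure-advection estimate x/v = 7.31 d).

7.04 days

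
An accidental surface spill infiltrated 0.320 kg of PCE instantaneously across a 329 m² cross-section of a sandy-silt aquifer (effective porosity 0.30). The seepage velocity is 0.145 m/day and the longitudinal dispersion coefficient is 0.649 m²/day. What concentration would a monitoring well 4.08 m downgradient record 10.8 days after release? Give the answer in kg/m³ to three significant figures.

For an instantaneous plane source, C(x,t) = M/(n_e·A·√(4πDt)) · exp(−(x−vt)²/(4Dt)), with n_e·A the pore (flow) area.
Plume center vt = 0.145 × 10.8 = 1.566 m, so the well at 4.08 m is 2.514 m downgradient of the peak.
√(4πDt) = 9.385 m, giving peak height M/(n_e·A·√(4πDt)) = 0.320/(0.30 × 329 × 9.385) = 0.0003455 kg/m³.
(x−vt)²/(4Dt) = (2.514)²/(4 × 0.649 × 10.8) = 0.2254; exp(−0.2254) = 0.7982.
C = 0.0003455 × 0.7982 = 0.000276 kg/m³.

0.000276 kg/m³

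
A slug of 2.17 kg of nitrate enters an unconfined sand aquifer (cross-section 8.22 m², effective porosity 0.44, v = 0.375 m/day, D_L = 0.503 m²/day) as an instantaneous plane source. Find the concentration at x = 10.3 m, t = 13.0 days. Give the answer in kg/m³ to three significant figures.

0.0215 kg/m³

For an instantaneous plane source, C(x,t) = M/(n_e·A·√(4πDt)) · exp(−(x−vt)²/(4Dt)), with n_e·A the pore (flow) area.
Plume center vt = 0.375 × 13.0 = 4.875 m, so the well at 10.3 m is 5.425 m downgradient of the peak.
√(4πDt) = 9.065 m, giving peak height M/(n_e·A·√(4πDt)) = 2.17/(0.44 × 8.22 × 9.065) = 0.06619 kg/m³.
(x−vt)²/(4Dt) = (5.425)²/(4 × 0.503 × 13.0) = 1.125; exp(−1.125) = 0.3247.
C = 0.06619 × 0.3247 = 0.0215 kg/m³.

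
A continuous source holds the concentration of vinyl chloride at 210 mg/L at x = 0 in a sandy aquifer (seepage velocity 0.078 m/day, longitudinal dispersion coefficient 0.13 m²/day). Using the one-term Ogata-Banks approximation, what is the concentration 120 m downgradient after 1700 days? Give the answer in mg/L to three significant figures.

152 mg/L

For a continuous step input, C/C₀ ≈ ½·erfc((x−vt)/(2√(Dt))).
vt = 0.078 × 1700 = 132.6 m and 2√(Dt) = 2√(0.13 × 1700) = 29.73 m.
Argument (x−vt)/(2√(Dt)) = (120 − 132.6)/29.73 = -0.4238; ½·erfc(-0.4238) = 0.7255.
C = 210 × 0.7255 = 152 mg/L.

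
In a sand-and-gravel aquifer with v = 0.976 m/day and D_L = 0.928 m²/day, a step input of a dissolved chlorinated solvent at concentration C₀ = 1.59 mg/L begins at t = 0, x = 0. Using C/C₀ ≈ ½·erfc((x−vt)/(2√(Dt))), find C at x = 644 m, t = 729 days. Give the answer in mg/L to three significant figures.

For a continuous step input, C/C₀ ≈ ½·erfc((x−vt)/(2√(Dt))).
vt = 0.976 × 729 = 711.504 m and 2√(Dt) = 2√(0.928 × 729) = 52.02 m.
Argument (x−vt)/(2√(Dt)) = (644 − 711.504)/52.02 = -1.298; ½·erfc(-1.298) = 0.9668.
C = 1.59 × 0.9668 = 1.54 mg/L.

1.54 mg/L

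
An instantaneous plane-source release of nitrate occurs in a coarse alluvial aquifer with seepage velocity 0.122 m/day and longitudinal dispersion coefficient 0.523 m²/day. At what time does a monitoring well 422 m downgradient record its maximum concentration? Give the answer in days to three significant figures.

3420 days

For the 1D instantaneous-source solution, setting ∂C/∂t = 0 at fixed x gives v²t² + 2Dt − x² = 0, so t = (√(D² + v²x²) − D)/v².
√(D² + v²x²) = √(0.523² + 0.122² × 422²) = 51.49; v² = 0.014884.
t = (51.49 − 0.523)/0.014884 = 3420 days (vs. the pure-advection estimate x/v = 3460 d).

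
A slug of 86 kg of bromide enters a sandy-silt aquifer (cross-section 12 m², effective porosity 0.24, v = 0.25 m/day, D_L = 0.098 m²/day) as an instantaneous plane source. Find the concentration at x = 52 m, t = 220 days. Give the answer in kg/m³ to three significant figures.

1.63 kg/m³

For an instantaneous plane source, C(x,t) = M/(n_e·A·√(4πDt)) · exp(−(x−vt)²/(4Dt)), with n_e·A the pore (flow) area.
Plume center vt = 0.25 × 220 = 55 m, so the well at 52 m is 3 m upgradient of the peak.
√(4πDt) = 16.46 m, giving peak height M/(n_e·A·√(4πDt)) = 86/(0.24 × 12 × 16.46) = 1.814 kg/m³.
(x−vt)²/(4Dt) = (-3)²/(4 × 0.098 × 220) = 0.1044; exp(−0.1044) = 0.9009.
C = 1.814 × 0.9009 = 1.63 kg/m³.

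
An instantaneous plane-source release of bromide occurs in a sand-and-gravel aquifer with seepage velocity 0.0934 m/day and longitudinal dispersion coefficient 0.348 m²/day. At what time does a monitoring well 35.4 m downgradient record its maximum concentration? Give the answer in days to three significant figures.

For the 1D instantaneous-source solution, setting ∂C/∂t = 0 at fixed x gives v²t² + 2Dt − x² = 0, so t = (√(D² + v²x²) − D)/v².
√(D² + v²x²) = √(0.348² + 0.0934² × 35.4²) = 3.325; v² = 0.00872356.
t = (3.325 − 0.348)/0.00872356 = 341 days (vs. the pure-advection estimate x/v = 379 d).

341 days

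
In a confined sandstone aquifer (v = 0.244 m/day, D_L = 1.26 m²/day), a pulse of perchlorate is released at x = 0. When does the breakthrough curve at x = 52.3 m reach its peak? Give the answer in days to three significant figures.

194 days

For the 1D instantaneous-source solution, setting ∂C/∂t = 0 at fixed x gives v²t² + 2Dt − x² = 0, so t = (√(D² + v²x²) − D)/v².
√(D² + v²x²) = √(1.26² + 0.244² × 52.3²) = 12.82; v² = 0.059536.
t = (12.82 − 1.26)/0.059536 = 194 days (vs. the pure-advection estimate x/v = 214 d).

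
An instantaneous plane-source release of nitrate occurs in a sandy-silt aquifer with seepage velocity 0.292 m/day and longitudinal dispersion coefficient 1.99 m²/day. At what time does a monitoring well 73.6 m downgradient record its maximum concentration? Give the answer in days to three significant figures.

For the 1D instantaneous-source solution, setting ∂C/∂t = 0 at fixed x gives v²t² + 2Dt − x² = 0, so t = (√(D² + v²x²) − D)/v².
√(D² + v²x²) = √(1.99² + 0.292² × 73.6²) = 21.58; v² = 0.085264.
t = (21.58 − 1.99)/0.085264 = 230 days (vs. the pure-advection estimate x/v = 252 d).

230 days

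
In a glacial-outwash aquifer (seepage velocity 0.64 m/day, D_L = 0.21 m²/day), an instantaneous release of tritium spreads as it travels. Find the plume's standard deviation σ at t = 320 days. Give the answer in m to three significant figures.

Dispersive spreading gives a Gaussian with σ² = 2Dt; advection only shifts the center.
σ = √(2 × 0.21 × 320) = 11.6 m.

11.6 m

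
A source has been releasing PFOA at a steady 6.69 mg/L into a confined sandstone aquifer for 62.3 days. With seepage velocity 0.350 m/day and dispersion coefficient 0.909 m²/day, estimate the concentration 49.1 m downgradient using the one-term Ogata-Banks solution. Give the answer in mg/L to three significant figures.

0.0345 mg/L

For a continuous step input, C/C₀ ≈ ½·erfc((x−vt)/(2√(Dt))).
vt = 0.350 × 62.3 = 21.805 m and 2√(Dt) = 2√(0.909 × 62.3) = 15.05 m.
Argument (x−vt)/(2√(Dt)) = (49.1 − 21.805)/15.05 = 1.814; ½·erfc(1.814) = 0.005153.
C = 6.69 × 0.005153 = 0.0345 mg/L.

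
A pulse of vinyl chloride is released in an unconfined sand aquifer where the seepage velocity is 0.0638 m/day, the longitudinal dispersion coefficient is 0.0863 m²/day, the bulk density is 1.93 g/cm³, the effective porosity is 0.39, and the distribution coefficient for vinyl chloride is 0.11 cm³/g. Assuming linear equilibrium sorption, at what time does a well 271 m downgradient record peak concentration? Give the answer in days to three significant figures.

6530 days

Retardation factor R = 1 + ρ_b·K_d/n = 1 + 1.93 × 0.11/0.39 = 1.544.
Sorption retards both mechanisms: v_R = v/R = 0.04132 m/day, D_R = D/R = 0.05589 m²/day.
Peak time from v_R²t² + 2D_R t − x² = 0: t = (√(D_R² + v_R²x²) − D_R)/v_R².
√(D_R² + v_R²x²) = √(0.05589² + 0.04132² × 271²) = 11.20; v_R² = 0.001707.
t = (11.20 − 0.05589)/0.001707 = 6530 days.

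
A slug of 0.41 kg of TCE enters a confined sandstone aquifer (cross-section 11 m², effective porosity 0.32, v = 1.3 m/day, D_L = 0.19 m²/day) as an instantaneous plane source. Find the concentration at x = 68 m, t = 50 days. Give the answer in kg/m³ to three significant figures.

For an instantaneous plane source, C(x,t) = M/(n_e·A·√(4πDt)) · exp(−(x−vt)²/(4Dt)), with n_e·A the pore (flow) area.
Plume center vt = 1.3 × 50 = 65 m, so the well at 68 m is 3 m downgradient of the peak.
√(4πDt) = 10.93 m, giving peak height M/(n_e·A·√(4πDt)) = 0.41/(0.32 × 11 × 10.93) = 0.01066 kg/m³.
(x−vt)²/(4Dt) = (3)²/(4 × 0.19 × 50) = 0.2368; exp(−0.2368) = 0.7891.
C = 0.01066 × 0.7891 = 0.00841 kg/m³.

0.00841 kg/m³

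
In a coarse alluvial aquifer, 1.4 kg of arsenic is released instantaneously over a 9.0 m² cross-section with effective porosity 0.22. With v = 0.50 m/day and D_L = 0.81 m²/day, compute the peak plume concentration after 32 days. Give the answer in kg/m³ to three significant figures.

0.0392 kg/m³

The peak of an instantaneous 1D plume sits at x = vt; there the Gaussian factor is 1 and C_max = M/(n_e·A·√(4πDt)), where n_e·A is the pore area the mass is dissolved in.
√(4πDt) = √(4π × 0.81 × 32) = 18.05 m, so C_max = 1.4/(0.22 × 9.0 × 18.05) = 0.0392 kg/m³.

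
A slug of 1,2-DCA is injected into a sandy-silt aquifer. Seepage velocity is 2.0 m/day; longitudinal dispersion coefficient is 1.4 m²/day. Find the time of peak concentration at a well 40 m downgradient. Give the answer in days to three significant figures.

19.7 days

For the 1D instantaneous-source solution, setting ∂C/∂t = 0 at fixed x gives v²t² + 2Dt − x² = 0, so t = (√(D² + v²x²) − D)/v².
√(D² + v²x²) = √(1.4² + 2.0² × 40²) = 80.01; v² = 4.
t = (80.01 − 1.4)/4 = 19.7 days (vs. the pure-advection estimate x/v = 20.0 d).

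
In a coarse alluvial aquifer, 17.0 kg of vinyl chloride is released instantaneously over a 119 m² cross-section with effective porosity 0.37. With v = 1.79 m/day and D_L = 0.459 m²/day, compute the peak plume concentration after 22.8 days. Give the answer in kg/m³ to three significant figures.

The peak of an instantaneous 1D plume sits at x = vt; there the Gaussian factor is 1 and C_max = M/(n_e·A·√(4πDt)), where n_e·A is the pore area the mass is dissolved in.
√(4πDt) = √(4π × 0.459 × 22.8) = 11.47 m, so C_max = 17.0/(0.37 × 119 × 11.47) = 0.0337 kg/m³.

0.0337 kg/m³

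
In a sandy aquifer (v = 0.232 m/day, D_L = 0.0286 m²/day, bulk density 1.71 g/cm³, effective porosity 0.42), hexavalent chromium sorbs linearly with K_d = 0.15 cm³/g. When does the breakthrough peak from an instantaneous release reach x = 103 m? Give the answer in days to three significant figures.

Retardation factor R = 1 + ρ_b·K_d/n = 1 + 1.71 × 0.15/0.42 = 1.611.
Sorption retards both mechanisms: v_R = v/R = 0.1440 m/day, D_R = D/R = 0.01775 m²/day.
Peak time from v_R²t² + 2D_R t − x² = 0: t = (√(D_R² + v_R²x²) − D_R)/v_R².
√(D_R² + v_R²x²) = √(0.01775² + 0.1440² × 103²) = 14.83; v_R² = 0.02074.
t = (14.83 − 0.01775)/0.02074 = 714 days.

714 days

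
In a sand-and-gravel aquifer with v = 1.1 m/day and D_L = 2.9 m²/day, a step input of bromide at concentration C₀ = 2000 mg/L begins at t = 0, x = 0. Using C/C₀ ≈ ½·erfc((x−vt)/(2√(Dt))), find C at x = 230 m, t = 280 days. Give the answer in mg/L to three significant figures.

1950 mg/L

For a continuous step input, C/C₀ ≈ ½·erfc((x−vt)/(2√(Dt))).
vt = 1.1 × 280 = 308 m and 2√(Dt) = 2√(2.9 × 280) = 56.99 m.
Argument (x−vt)/(2√(Dt)) = (230 − 308)/56.99 = -1.369; ½·erfc(-1.369) = 0.9736.
C = 2000 × 0.9736 = 1950 mg/L.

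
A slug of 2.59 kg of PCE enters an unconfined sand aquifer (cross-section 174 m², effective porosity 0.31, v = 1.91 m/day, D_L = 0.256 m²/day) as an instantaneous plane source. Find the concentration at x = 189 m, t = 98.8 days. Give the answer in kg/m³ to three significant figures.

0.00269 kg/m³

For an instantaneous plane source, C(x,t) = M/(n_e·A·√(4πDt)) · exp(−(x−vt)²/(4Dt)), with n_e·A the pore (flow) area.
Plume center vt = 1.91 × 98.8 = 188.708 m, so the well at 189 m is 0.292 m downgradient of the peak.
√(4πDt) = 17.83 m, giving peak height M/(n_e·A·√(4πDt)) = 2.59/(0.31 × 174 × 17.83) = 0.002693 kg/m³.
(x−vt)²/(4Dt) = (0.292)²/(4 × 0.256 × 98.8) = 0.0008428; exp(−0.0008428) = 0.9992.
C = 0.002693 × 0.9992 = 0.00269 kg/m³.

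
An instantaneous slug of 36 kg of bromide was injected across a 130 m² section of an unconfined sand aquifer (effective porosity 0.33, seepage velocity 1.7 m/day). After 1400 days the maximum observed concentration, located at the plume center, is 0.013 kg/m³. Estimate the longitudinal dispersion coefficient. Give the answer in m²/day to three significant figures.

At the plume center C_max = M/(n_e·A·√(4πDt)), so D = M²/(4πt·(n_e·A·C_max)²).
n_e·A·C_max = 0.33 × 130 × 0.013 = 0.5577 kg/m.
D = 36²/(4π × 1400 × 0.5577²) = 0.237 m²/day.

0.237 m²/day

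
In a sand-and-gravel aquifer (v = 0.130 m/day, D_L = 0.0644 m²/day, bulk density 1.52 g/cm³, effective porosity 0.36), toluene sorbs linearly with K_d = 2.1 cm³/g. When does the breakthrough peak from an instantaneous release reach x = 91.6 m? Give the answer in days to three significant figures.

Retardation factor R = 1 + ρ_b·K_d/n = 1 + 1.52 × 2.1/0.36 = 9.867.
Sorption retards both mechanisms: v_R = v/R = 0.01318 m/day, D_R = D/R = 0.006527 m²/day.
Peak time from v_R²t² + 2D_R t − x² = 0: t = (√(D_R² + v_R²x²) − D_R)/v_R².
√(D_R² + v_R²x²) = √(0.006527² + 0.01318² × 91.6²) = 1.207; v_R² = 0.0001737.
t = (1.207 − 0.006527)/0.0001737 = 6910 days.

6910 days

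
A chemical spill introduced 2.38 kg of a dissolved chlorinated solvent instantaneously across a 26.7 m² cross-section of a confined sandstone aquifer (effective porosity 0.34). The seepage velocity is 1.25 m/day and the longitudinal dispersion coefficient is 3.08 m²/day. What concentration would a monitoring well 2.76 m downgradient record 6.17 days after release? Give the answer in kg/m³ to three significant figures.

0.0123 kg/m³

For an instantaneous plane source, C(x,t) = M/(n_e·A·√(4πDt)) · exp(−(x−vt)²/(4Dt)), with n_e·A the pore (flow) area.
Plume center vt = 1.25 × 6.17 = 7.7125 m, so the well at 2.76 m is 4.9525 m upgradient of the peak.
√(4πDt) = 15.45 m, giving peak height M/(n_e·A·√(4πDt)) = 2.38/(0.34 × 26.7 × 15.45) = 0.01697 kg/m³.
(x−vt)²/(4Dt) = (-4.9525)²/(4 × 3.08 × 6.17) = 0.3227; exp(−0.3227) = 0.7242.
C = 0.01697 × 0.7242 = 0.0123 kg/m³.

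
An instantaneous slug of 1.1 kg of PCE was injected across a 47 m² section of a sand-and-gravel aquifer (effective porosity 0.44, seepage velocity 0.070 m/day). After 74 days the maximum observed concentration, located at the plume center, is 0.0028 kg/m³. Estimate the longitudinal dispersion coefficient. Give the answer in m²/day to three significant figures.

At the plume center C_max = M/(n_e·A·√(4πDt)), so D = M²/(4πt·(n_e·A·C_max)²).
n_e·A·C_max = 0.44 × 47 × 0.0028 = 0.05790 kg/m.
D = 1.1²/(4π × 74 × 0.05790²) = 0.388 m²/day.

0.388 m²/day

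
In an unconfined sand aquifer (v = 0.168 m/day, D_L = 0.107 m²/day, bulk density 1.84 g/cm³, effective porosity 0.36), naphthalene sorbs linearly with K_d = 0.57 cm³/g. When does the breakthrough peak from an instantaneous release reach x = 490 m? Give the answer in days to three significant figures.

Retardation factor R = 1 + ρ_b·K_d/n = 1 + 1.84 × 0.57/0.36 = 3.913.
Sorption retards both mechanisms: v_R = v/R = 0.04293 m/day, D_R = D/R = 0.02734 m²/day.
Peak time from v_R²t² + 2D_R t − x² = 0: t = (√(D_R² + v_R²x²) − D_R)/v_R².
√(D_R² + v_R²x²) = √(0.02734² + 0.04293² × 490²) = 21.04; v_R² = 0.001843.
t = (21.04 − 0.02734)/0.001843 = 11400 days.

11400 days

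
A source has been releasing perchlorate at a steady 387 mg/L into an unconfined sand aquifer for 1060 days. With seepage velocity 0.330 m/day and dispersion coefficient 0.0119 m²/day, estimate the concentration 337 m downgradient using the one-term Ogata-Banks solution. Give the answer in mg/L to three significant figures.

385 mg/L

For a continuous step input, C/C₀ ≈ ½·erfc((x−vt)/(2√(Dt))).
vt = 0.330 × 1060 = 349.8 m and 2√(Dt) = 2√(0.0119 × 1060) = 7.103 m.
Argument (x−vt)/(2√(Dt)) = (337 − 349.8)/7.103 = -1.802; ½·erfc(-1.802) = 0.9946.
C = 387 × 0.9946 = 385 mg/L.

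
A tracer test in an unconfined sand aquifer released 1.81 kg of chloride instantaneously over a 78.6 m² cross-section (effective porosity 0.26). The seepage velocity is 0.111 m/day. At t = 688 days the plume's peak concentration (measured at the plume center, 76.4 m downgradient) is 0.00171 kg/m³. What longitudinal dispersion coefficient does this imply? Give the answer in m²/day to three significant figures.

At the plume center C_max = M/(n_e·A·√(4πDt)), so D = M²/(4πt·(n_e·A·C_max)²).
n_e·A·C_max = 0.26 × 78.6 × 0.00171 = 0.03495 kg/m.
D = 1.81²/(4π × 688 × 0.03495²) = 0.310 m²/day.

0.310 m²/day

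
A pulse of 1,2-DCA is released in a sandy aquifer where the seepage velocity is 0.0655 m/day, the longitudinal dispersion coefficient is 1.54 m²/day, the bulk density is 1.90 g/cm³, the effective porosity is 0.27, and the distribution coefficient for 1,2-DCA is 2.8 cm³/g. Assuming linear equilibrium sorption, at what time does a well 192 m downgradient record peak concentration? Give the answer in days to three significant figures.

53700 days

Retardation factor R = 1 + ρ_b·K_d/n = 1 + 1.90 × 2.8/0.27 = 20.70.
Sorption retards both mechanisms: v_R = v/R = 0.003164 m/day, D_R = D/R = 0.07440 m²/day.
Peak time from v_R²t² + 2D_R t − x² = 0: t = (√(D_R² + v_R²x²) − D_R)/v_R².
√(D_R² + v_R²x²) = √(0.07440² + 0.003164² × 192²) = 0.6120; v_R² = 1.001e-05.
t = (0.6120 − 0.07440)/1.001e-05 = 53700 days.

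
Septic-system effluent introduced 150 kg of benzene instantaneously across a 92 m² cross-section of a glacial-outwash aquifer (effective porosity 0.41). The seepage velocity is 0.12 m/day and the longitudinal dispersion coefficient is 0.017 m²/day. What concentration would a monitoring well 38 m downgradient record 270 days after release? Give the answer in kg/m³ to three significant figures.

For an instantaneous plane source, C(x,t) = M/(n_e·A·√(4πDt)) · exp(−(x−vt)²/(4Dt)), with n_e·A the pore (flow) area.
Plume center vt = 0.12 × 270 = 32.4 m, so the well at 38 m is 5.6 m downgradient of the peak.
√(4πDt) = 7.595 m, giving peak height M/(n_e·A·√(4πDt)) = 150/(0.41 × 92 × 7.595) = 0.5236 kg/m³.
(x−vt)²/(4Dt) = (5.6)²/(4 × 0.017 × 270) = 1.708; exp(−1.708) = 0.1812.
C = 0.5236 × 0.1812 = 0.0949 kg/m³.

0.0949 kg/m³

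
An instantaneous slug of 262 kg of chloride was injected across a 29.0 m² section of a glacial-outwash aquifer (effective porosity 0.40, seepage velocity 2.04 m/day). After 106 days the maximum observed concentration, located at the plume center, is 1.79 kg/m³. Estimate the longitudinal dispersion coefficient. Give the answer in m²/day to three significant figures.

At the plume center C_max = M/(n_e·A·√(4πDt)), so D = M²/(4πt·(n_e·A·C_max)²).
n_e·A·C_max = 0.40 × 29.0 × 1.79 = 20.76 kg/m.
D = 262²/(4π × 106 × 20.76²) = 0.120 m²/day.

0.120 m²/day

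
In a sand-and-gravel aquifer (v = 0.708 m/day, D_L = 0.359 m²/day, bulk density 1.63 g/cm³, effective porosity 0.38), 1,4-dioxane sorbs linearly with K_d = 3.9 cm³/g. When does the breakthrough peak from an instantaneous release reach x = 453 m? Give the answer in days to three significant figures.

11300 days

Retardation factor R = 1 + ρ_b·K_d/n = 1 + 1.63 × 3.9/0.38 = 17.73.
Sorption retards both mechanisms: v_R = v/R = 0.03993 m/day, D_R = D/R = 0.02025 m²/day.
Peak time from v_R²t² + 2D_R t − x² = 0: t = (√(D_R² + v_R²x²) − D_R)/v_R².
√(D_R² + v_R²x²) = √(0.02025² + 0.03993² × 453²) = 18.09; v_R² = 0.001594.
t = (18.09 − 0.02025)/0.001594 = 11300 days.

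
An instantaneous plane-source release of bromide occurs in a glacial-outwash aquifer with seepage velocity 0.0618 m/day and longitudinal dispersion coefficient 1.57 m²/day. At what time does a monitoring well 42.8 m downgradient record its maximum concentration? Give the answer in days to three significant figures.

394 days

For the 1D instantaneous-source solution, setting ∂C/∂t = 0 at fixed x gives v²t² + 2Dt − x² = 0, so t = (√(D² + v²x²) − D)/v².
√(D² + v²x²) = √(1.57² + 0.0618² × 42.8²) = 3.076; v² = 0.00381924.
t = (3.076 − 1.57)/0.00381924 = 394 days (vs. the pure-advection estimate x/v = 693 d).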